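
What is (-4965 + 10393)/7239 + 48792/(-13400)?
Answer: -35058761/12125325 ≈ -2.8914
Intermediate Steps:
(-4965 + 10393)/7239 + 48792/(-13400) = 5428*(1/7239) + 48792*(-1/13400) = 5428/7239 - 6099/1675 = -35058761/12125325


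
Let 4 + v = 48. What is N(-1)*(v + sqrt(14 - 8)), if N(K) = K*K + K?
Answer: 0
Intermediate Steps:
v = 44 (v = -4 + 48 = 44)
N(K) = K + K**2 (N(K) = K**2 + K = K + K**2)
N(-1)*(v + sqrt(14 - 8)) = (-(1 - 1))*(44 + sqrt(14 - 8)) = (-1*0)*(44 + sqrt(6)) = 0*(44 + sqrt(6)) = 0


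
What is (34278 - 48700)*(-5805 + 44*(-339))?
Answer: 298838262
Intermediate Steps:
(34278 - 48700)*(-5805 + 44*(-339)) = -14422*(-5805 - 14916) = -14422*(-20721) = 298838262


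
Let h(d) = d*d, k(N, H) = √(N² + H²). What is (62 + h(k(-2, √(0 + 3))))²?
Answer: 4761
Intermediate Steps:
k(N, H) = √(H² + N²)
h(d) = d²
(62 + h(k(-2, √(0 + 3))))² = (62 + (√((√(0 + 3))² + (-2)²))²)² = (62 + (√((√3)² + 4))²)² = (62 + (√(3 + 4))²)² = (62 + (√7)²)² = (62 + 7)² = 69² = 4761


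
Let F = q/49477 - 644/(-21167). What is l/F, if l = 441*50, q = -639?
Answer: 923700659238/733499 ≈ 1.2593e+6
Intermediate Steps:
F = 18337475/1047279659 (F = -639/49477 - 644/(-21167) = -639*1/49477 - 644*(-1/21167) = -639/49477 + 644/21167 = 18337475/1047279659 ≈ 0.017510)
l = 22050
l/F = 22050/(18337475/1047279659) = 22050*(1047279659/18337475) = 923700659238/733499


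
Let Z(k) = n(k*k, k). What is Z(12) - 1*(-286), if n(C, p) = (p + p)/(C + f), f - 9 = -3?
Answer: 7154/25 ≈ 286.16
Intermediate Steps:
f = 6 (f = 9 - 3 = 6)
n(C, p) = 2*p/(6 + C) (n(C, p) = (p + p)/(C + 6) = (2*p)/(6 + C) = 2*p/(6 + C))
Z(k) = 2*k/(6 + k**2) (Z(k) = 2*k/(6 + k*k) = 2*k/(6 + k**2))
Z(12) - 1*(-286) = 2*12/(6 + 12**2) - 1*(-286) = 2*12/(6 + 144) + 286 = 2*12/150 + 286 = 2*12*(1/150) + 286 = 4/25 + 286 = 7154/25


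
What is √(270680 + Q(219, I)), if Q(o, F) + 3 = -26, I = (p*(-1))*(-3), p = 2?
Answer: √270651 ≈ 520.24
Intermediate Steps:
I = 6 (I = (2*(-1))*(-3) = -2*(-3) = 6)
Q(o, F) = -29 (Q(o, F) = -3 - 26 = -29)
√(270680 + Q(219, I)) = √(270680 - 29) = √270651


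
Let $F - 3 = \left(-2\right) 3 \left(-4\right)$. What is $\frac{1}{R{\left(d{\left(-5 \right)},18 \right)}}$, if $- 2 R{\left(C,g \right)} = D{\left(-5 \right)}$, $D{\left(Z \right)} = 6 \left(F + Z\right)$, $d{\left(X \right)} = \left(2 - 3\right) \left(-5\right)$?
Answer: $- \frac{1}{66} \approx -0.015152$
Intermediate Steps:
$F = 27$ ($F = 3 + \left(-2\right) 3 \left(-4\right) = 3 - -24 = 3 + 24 = 27$)
$d{\left(X \right)} = 5$ ($d{\left(X \right)} = \left(-1\right) \left(-5\right) = 5$)
$D{\left(Z \right)} = 162 + 6 Z$ ($D{\left(Z \right)} = 6 \left(27 + Z\right) = 162 + 6 Z$)
$R{\left(C,g \right)} = -66$ ($R{\left(C,g \right)} = - \frac{162 + 6 \left(-5\right)}{2} = - \frac{162 - 30}{2} = \left(- \frac{1}{2}\right) 132 = -66$)
$\frac{1}{R{\left(d{\left(-5 \right)},18 \right)}} = \frac{1}{-66} = - \frac{1}{66}$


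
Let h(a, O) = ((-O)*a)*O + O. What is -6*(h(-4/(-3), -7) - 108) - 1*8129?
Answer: -7047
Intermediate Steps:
h(a, O) = O - a*O**2 (h(a, O) = (-O*a)*O + O = -a*O**2 + O = O - a*O**2)
-6*(h(-4/(-3), -7) - 108) - 1*8129 = -6*(-7*(1 - 1*(-7)*(-4/(-3))) - 108) - 1*8129 = -6*(-7*(1 - 1*(-7)*(-4*(-1/3))) - 108) - 8129 = -6*(-7*(1 - 1*(-7)*4/3) - 108) - 8129 = -6*(-7*(1 + 28/3) - 108) - 8129 = -6*(-7*31/3 - 108) - 8129 = -6*(-217/3 - 108) - 8129 = -6*(-541/3) - 8129 = 1082 - 8129 = -7047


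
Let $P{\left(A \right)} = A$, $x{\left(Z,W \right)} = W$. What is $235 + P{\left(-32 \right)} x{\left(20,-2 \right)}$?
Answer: $299$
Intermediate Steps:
$235 + P{\left(-32 \right)} x{\left(20,-2 \right)} = 235 - -64 = 235 + 64 = 299$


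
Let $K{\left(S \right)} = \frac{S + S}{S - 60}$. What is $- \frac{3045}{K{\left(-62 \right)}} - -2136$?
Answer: $- \frac{53313}{62} \approx -859.89$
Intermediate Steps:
$K{\left(S \right)} = \frac{2 S}{-60 + S}$
$- \frac{3045}{K{\left(-62 \right)}} - -2136 = - \frac{3045}{2 \left(-62\right) \frac{1}{-60 - 62}} - -2136 = - \frac{3045}{2 \left(-62\right) \frac{1}{-122}} + 2136 = - \frac{3045}{2 \left(-62\right) \left(- \frac{1}{122}\right)} + 2136 = - \frac{3045}{\frac{62}{61}} + 2136 = \left(-3045\right) \frac{61}{62} + 2136 = - \frac{185745}{62} + 2136 = - \frac{53313}{62}$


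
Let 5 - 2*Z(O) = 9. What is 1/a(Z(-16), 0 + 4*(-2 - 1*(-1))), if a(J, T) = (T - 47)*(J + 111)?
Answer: -1/5559 ≈ -0.00017989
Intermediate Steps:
Z(O) = -2 (Z(O) = 5/2 - ½*9 = 5/2 - 9/2 = -2)
a(J, T) = (-47 + T)*(111 + J)
1/a(Z(-16), 0 + 4*(-2 - 1*(-1))) = 1/(-5217 - 47*(-2) + 111*(0 + 4*(-2 - 1*(-1))) - 2*(0 + 4*(-2 - 1*(-1)))) = 1/(-5217 + 94 + 111*(0 + 4*(-2 + 1)) - 2*(0 + 4*(-2 + 1))) = 1/(-5217 + 94 + 111*(0 + 4*(-1)) - 2*(0 + 4*(-1))) = 1/(-5217 + 94 + 111*(0 - 4) - 2*(0 - 4)) = 1/(-5217 + 94 + 111*(-4) - 2*(-4)) = 1/(-5217 + 94 - 444 + 8) = 1/(-5559) = -1/5559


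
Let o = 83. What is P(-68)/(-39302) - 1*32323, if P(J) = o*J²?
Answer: -635371169/19651 ≈ -32333.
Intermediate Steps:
P(J) = 83*J²
P(-68)/(-39302) - 1*32323 = (83*(-68)²)/(-39302) - 1*32323 = (83*4624)*(-1/39302) - 32323 = 383792*(-1/39302) - 32323 = -191896/19651 - 32323 = -635371169/19651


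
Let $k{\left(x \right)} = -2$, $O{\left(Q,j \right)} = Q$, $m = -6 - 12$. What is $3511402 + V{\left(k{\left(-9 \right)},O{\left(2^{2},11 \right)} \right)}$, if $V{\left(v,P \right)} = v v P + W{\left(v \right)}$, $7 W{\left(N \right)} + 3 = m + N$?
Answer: $\frac{24579903}{7} \approx 3.5114 \cdot 10^{6}$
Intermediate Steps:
$m = -18$ ($m = -6 - 12 = -18$)
$W{\left(N \right)} = -3 + \frac{N}{7}$ ($W{\left(N \right)} = - \frac{3}{7} + \frac{-18 + N}{7} = - \frac{3}{7} + \left(- \frac{18}{7} + \frac{N}{7}\right) = -3 + \frac{N}{7}$)
$V{\left(v,P \right)} = -3 + \frac{v}{7} + P v^{2}$ ($V{\left(v,P \right)} = v v P + \left(-3 + \frac{v}{7}\right) = v^{2} P + \left(-3 + \frac{v}{7}\right) = P v^{2} + \left(-3 + \frac{v}{7}\right) = -3 + \frac{v}{7} + P v^{2}$)
$3511402 + V{\left(k{\left(-9 \right)},O{\left(2^{2},11 \right)} \right)} = 3511402 + \left(-3 + \frac{1}{7} \left(-2\right) + 2^{2} \left(-2\right)^{2}\right) = 3511402 - - \frac{89}{7} = 3511402 + \frac{89}{7} = \frac{24579903}{7}$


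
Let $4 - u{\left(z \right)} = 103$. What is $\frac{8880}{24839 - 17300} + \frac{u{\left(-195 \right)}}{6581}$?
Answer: $\frac{19230973}{16538053} \approx 1.1628$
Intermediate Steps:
$u{\left(z \right)} = -99$ ($u{\left(z \right)} = 4 - 103 = -99$)
$\frac{8880}{24839 - 17300} + \frac{u{\left(-195 \right)}}{6581} = \frac{8880}{24839 - 17300} - \frac{99}{6581} = \frac{8880}{7539} - \frac{99}{6581} = 8880 \cdot \frac{1}{7539} - \frac{99}{6581} = \frac{2960}{2513} - \frac{99}{6581} = \frac{19230973}{16538053}$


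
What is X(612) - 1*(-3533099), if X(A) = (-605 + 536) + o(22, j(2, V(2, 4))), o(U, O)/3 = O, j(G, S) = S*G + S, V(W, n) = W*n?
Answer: 3533102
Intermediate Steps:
j(G, S) = S + G*S (j(G, S) = G*S + S = S + G*S)
o(U, O) = 3*O
X(A) = 3 (X(A) = (-605 + 536) + 3*((2*4)*(1 + 2)) = -69 + 3*(8*3) = -69 + 3*24 = -69 + 72 = 3)
X(612) - 1*(-3533099) = 3 - 1*(-3533099) = 3 + 3533099 = 3533102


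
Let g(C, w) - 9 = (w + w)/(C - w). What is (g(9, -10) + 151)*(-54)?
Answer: -163080/19 ≈ -8583.2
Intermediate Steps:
g(C, w) = 9 + 2*w/(C - w) (g(C, w) = 9 + (w + w)/(C - w) = 9 + (2*w)/(C - w) = 9 + 2*w/(C - w))
(g(9, -10) + 151)*(-54) = ((-7*(-10) + 9*9)/(9 - 1*(-10)) + 151)*(-54) = ((70 + 81)/(9 + 10) + 151)*(-54) = (151/19 + 151)*(-54) = (3020/19)*(-54) = -163080/19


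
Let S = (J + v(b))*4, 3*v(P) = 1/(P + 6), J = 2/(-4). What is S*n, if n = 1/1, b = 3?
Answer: -50/27 ≈ -1.8519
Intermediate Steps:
J = -1/2 (J = 2*(-1/4) = -1/2 ≈ -0.50000)
n = 1
v(P) = 1/(3*(6 + P)) (v(P) = 1/(3*(P + 6)) = 1/(3*(6 + P)))
S = -50/27 (S = (-1/2 + 1/(3*(6 + 3)))*4 = (-1/2 + (1/3)/9)*4 = (-1/2 + (1/3)*(1/9))*4 = (-1/2 + 1/27)*4 = -25/54*4 = -50/27 ≈ -1.8519)
S*n = -50/27*1 = -50/27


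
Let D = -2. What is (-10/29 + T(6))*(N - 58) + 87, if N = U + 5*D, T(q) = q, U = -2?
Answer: -8957/29 ≈ -308.86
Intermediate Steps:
N = -12 (N = -2 + 5*(-2) = -2 - 10 = -12)
(-10/29 + T(6))*(N - 58) + 87 = (-10/29 + 6)*(-12 - 58) + 87 = (-10*1/29 + 6)*(-70) + 87 = (-10/29 + 6)*(-70) + 87 = (164/29)*(-70) + 87 = -11480/29 + 87 = -8957/29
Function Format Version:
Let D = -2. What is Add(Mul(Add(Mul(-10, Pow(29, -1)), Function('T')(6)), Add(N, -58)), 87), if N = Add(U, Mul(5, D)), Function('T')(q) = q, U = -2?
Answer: Rational(-8957, 29) ≈ -308.86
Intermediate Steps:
N = -12 (N = Add(-2, Mul(5, -2)) = Add(-2, -10) = -12)
Add(Mul(Add(Mul(-10, Pow(29, -1)), Function('T')(6)), Add(N, -58)), 87) = Add(Mul(Add(Mul(-10, Pow(29, -1)), 6), Add(-12, -58)), 87) = Add(Mul(Add(Mul(-10, Rational(1, 29)), 6), -70), 87) = Add(Mul(Add(Rational(-10, 29), 6), -70), 87) = Add(Mul(Rational(164, 29), -70), 87) = Add(Rational(-11480, 29), 87) = Rational(-8957, 29)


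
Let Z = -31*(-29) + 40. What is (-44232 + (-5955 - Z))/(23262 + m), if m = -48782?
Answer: 25563/12760 ≈ 2.0034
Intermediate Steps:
Z = 939 (Z = 899 + 40 = 939)
(-44232 + (-5955 - Z))/(23262 + m) = (-44232 + (-5955 - 1*939))/(23262 - 48782) = (-44232 + (-5955 - 939))/(-25520) = (-44232 - 6894)*(-1/25520) = -51126*(-1/25520) = 25563/12760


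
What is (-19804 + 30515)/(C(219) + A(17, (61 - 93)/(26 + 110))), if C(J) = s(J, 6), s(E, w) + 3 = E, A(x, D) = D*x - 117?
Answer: 10711/95 ≈ 112.75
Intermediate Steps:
A(x, D) = -117 + D*x
s(E, w) = -3 + E
C(J) = -3 + J
(-19804 + 30515)/(C(219) + A(17, (61 - 93)/(26 + 110))) = (-19804 + 30515)/((-3 + 219) + (-117 + ((61 - 93)/(26 + 110))*17)) = 10711/(216 + (-117 - 32/136*17)) = 10711/(216 + (-117 - 32*1/136*17)) = 10711/(216 + (-117 - 4/17*17)) = 10711/(216 + (-117 - 4)) = 10711/(216 - 121) = 10711/95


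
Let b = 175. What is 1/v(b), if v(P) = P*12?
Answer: 1/2100 ≈ 0.00047619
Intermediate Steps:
v(P) = 12*P
1/v(b) = 1/(12*175) = 1/2100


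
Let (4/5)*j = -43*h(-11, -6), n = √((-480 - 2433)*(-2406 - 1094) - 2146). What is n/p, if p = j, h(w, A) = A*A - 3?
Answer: -4*√10193354/7095 ≈ -1.8000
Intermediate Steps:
h(w, A) = -3 + A² (h(w, A) = A² - 3 = -3 + A²)
n = √10193354 (n = √(-2913*(-3500) - 2146) = √(10195500 - 2146) = √10193354 ≈ 3192.7)
j = -7095/4 (j = 5*(-43*(-3 + (-6)²))/4 = 5*(-43*(-3 + 36))/4 = 5*(-43*33)/4 = (5/4)*(-1419) = -7095/4 ≈ -1773.8)
p = -7095/4 ≈ -1773.8
n/p = √10193354/(-7095/4) = √10193354*(-4/7095) = -4*√10193354/7095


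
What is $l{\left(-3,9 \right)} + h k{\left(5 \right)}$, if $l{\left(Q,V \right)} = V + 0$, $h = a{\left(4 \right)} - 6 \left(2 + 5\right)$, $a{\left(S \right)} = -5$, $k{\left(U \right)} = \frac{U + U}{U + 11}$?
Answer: $- \frac{163}{8} \approx -20.375$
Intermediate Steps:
$k{\left(U \right)} = \frac{2 U}{11 + U}$
$h = -47$ ($h = -5 - 6 \left(2 + 5\right) = -5 - 42 = -47$)
$l{\left(Q,V \right)} = V$
$l{\left(-3,9 \right)} + h k{\left(5 \right)} = 9 - 47 \cdot 2 \cdot 5 \frac{1}{11 + 5} = 9 - 47 \cdot 2 \cdot 5 \cdot \frac{1}{16} = 9 - \frac{235}{8} = - \frac{163}{8}$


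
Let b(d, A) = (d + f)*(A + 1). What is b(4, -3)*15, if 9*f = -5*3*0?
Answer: -120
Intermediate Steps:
f = 0 (f = (-5*3*0)/9 = (-15*0)/9 = (1/9)*0 = 0)
b(d, A) = d*(1 + A) (b(d, A) = (d + 0)*(A + 1) = d*(1 + A))
b(4, -3)*15 = (4*(1 - 3))*15 = (4*(-2))*15 = -8*15 = -120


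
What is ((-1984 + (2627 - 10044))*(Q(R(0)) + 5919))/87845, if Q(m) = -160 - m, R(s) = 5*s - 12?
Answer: -54253171/87845 ≈ -617.60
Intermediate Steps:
R(s) = -12 + 5*s
((-1984 + (2627 - 10044))*(Q(R(0)) + 5919))/87845 = ((-1984 + (2627 - 10044))*((-160 - (-12 + 5*0)) + 5919))/87845 = ((-1984 - 7417)*((-160 - (-12 + 0)) + 5919))*(1/87845) = -9401*((-160 - 1*(-12)) + 5919)*(1/87845) = -9401*((-160 + 12) + 5919)*(1/87845) = -9401*(-148 + 5919)*(1/87845) = -9401*5771*(1/87845) = -54253171*1/87845 = -54253171/87845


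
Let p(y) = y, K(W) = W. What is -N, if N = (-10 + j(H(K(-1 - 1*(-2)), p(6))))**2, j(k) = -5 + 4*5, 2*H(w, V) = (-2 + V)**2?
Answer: -25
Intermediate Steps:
H(w, V) = (-2 + V)**2/2
j(k) = 15 (j(k) = -5 + 20 = 15)
N = 25 (N = (-10 + 15)**2 = 5**2 = 25)
-N = -1*25 = -25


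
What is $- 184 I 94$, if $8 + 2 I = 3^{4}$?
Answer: $-631304$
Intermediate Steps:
$I = \frac{73}{2}$ ($I = -4 + \frac{3^{4}}{2} = -4 + \frac{1}{2} \cdot 81 = -4 + \frac{81}{2} = \frac{73}{2} \approx 36.5$)
$- 184 I 94 = \left(-184\right) \frac{73}{2} \cdot 94 = \left(-6716\right) 94 = -631304$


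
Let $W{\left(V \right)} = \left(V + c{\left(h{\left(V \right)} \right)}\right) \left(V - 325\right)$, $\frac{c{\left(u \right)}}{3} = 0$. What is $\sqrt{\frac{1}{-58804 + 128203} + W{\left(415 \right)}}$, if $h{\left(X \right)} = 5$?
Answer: $\frac{\sqrt{19987317991861}}{23133} \approx 193.26$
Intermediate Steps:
$c{\left(u \right)} = 0$ ($c{\left(u \right)} = 3 \cdot 0 = 0$)
$W{\left(V \right)} = V \left(-325 + V\right)$ ($W{\left(V \right)} = \left(V + 0\right) \left(V - 325\right) = V \left(-325 + V\right)$)
$\sqrt{\frac{1}{-58804 + 128203} + W{\left(415 \right)}} = \sqrt{\frac{1}{-58804 + 128203} + 415 \left(-325 + 415\right)} = \sqrt{\frac{1}{69399} + 415 \cdot 90} = \sqrt{\frac{1}{69399} + 37350} = \sqrt{\frac{2592052651}{69399}} = \frac{\sqrt{19987317991861}}{23133}$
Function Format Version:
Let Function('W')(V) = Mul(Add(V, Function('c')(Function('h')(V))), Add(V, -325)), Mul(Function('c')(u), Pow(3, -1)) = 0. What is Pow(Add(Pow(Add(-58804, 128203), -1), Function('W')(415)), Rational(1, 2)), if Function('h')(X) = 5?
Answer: Mul(Rational(1, 23133), Pow(19987317991861, Rational(1, 2))) ≈ 193.26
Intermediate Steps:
Function('c')(u) = 0 (Function('c')(u) = Mul(3, 0) = 0)
Function('W')(V) = Mul(V, Add(-325, V)) (Function('W')(V) = Mul(Add(V, 0), Add(V, -325)) = Mul(V, Add(-325, V)))
Pow(Add(Pow(Add(-58804, 128203), -1), Function('W')(415)), Rational(1, 2)) = Pow(Add(Pow(Add(-58804, 128203), -1), Mul(415, Add(-325, 415))), Rational(1, 2)) = Pow(Add(Pow(69399, -1), Mul(415, 90)), Rational(1, 2)) = Pow(Add(Rational(1, 69399), 37350), Rational(1, 2)) = Pow(Rational(2592052651, 69399), Rational(1, 2)) = Mul(Rational(1, 23133), Pow(19987317991861, Rational(1, 2)))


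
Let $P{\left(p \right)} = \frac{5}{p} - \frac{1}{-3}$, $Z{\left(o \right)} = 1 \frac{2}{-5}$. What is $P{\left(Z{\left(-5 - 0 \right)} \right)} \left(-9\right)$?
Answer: $\frac{219}{2} \approx 109.5$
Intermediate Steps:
$Z{\left(o \right)} = - \frac{2}{5}$ ($Z{\left(o \right)} = 1 \cdot 2 \left(- \frac{1}{5}\right) = 1 \left(- \frac{2}{5}\right) = - \frac{2}{5}$)
$P{\left(p \right)} = \frac{1}{3} + \frac{5}{p}$ ($P{\left(p \right)} = \frac{5}{p} - - \frac{1}{3} = \frac{5}{p} + \frac{1}{3} = \frac{1}{3} + \frac{5}{p}$)
$P{\left(Z{\left(-5 - 0 \right)} \right)} \left(-9\right) = \frac{15 - \frac{2}{5}}{3 \left(- \frac{2}{5}\right)} \left(-9\right) = \frac{1}{3} \left(- \frac{5}{2}\right) \frac{73}{5} \left(-9\right) = \left(- \frac{73}{6}\right) \left(-9\right) = \frac{219}{2}$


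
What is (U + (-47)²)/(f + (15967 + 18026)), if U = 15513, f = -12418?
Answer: 17722/21575 ≈ 0.82141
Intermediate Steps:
(U + (-47)²)/(f + (15967 + 18026)) = (15513 + (-47)²)/(-12418 + (15967 + 18026)) = (15513 + 2209)/(-12418 + 33993) = 17722/21575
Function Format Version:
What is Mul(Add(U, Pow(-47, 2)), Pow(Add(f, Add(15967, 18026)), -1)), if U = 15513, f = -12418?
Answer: Rational(17722, 21575) ≈ 0.82141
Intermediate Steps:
Mul(Add(U, Pow(-47, 2)), Pow(Add(f, Add(15967, 18026)), -1)) = Mul(Add(15513, Pow(-47, 2)), Pow(Add(-12418, Add(15967, 18026)), -1)) = Mul(Add(15513, 2209), Pow(Add(-12418, 33993), -1)) = Mul(17722, Pow(21575, -1)) = Mul(17722, Rational(1, 21575)) = Rational(17722, 21575)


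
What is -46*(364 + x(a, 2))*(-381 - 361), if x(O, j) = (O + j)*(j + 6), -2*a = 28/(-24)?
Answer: 39388328/3 ≈ 1.3129e+7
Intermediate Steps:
a = 7/12 (a = -14/(-24) = -14*(-1)/24 = -1/2*(-7/6) = 7/12 ≈ 0.58333)
x(O, j) = (6 + j)*(O + j) (x(O, j) = (O + j)*(6 + j) = (6 + j)*(O + j))
-46*(364 + x(a, 2))*(-381 - 361) = -46*(364 + (2**2 + 6*(7/12) + 6*2 + (7/12)*2))*(-381 - 361) = -46*(364 + (4 + 7/2 + 12 + 7/6))*(-742) = -46*(364 + 62/3)*(-742) = -53084*(-742)/3 = -46*(-856268/3) = 39388328/3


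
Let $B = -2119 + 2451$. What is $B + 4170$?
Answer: $4502$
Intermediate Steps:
$B = 332$
$B + 4170 = 332 + 4170 = 4502$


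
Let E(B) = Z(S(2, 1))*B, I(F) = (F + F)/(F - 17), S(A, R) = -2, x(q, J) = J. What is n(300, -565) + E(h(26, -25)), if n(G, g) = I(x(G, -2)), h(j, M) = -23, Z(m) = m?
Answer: 878/19 ≈ 46.211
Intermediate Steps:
I(F) = 2*F/(-17 + F) (I(F) = (2*F)/(-17 + F) = 2*F/(-17 + F))
n(G, g) = 4/19 (n(G, g) = 2*(-2)/(-17 - 2) = 2*(-2)/(-19) = 2*(-2)*(-1/19) = 4/19)
E(B) = -2*B
n(300, -565) + E(h(26, -25)) = 4/19 - 2*(-23) = 4/19 + 46 = 878/19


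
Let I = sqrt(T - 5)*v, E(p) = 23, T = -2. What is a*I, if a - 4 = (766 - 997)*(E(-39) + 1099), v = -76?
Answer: 19697528*I*sqrt(7) ≈ 5.2115e+7*I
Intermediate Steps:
a = -259178 (a = 4 + (766 - 997)*(23 + 1099) = 4 - 231*1122 = 4 - 259182 = -259178)
I = -76*I*sqrt(7) (I = sqrt(-2 - 5)*(-76) = sqrt(-7)*(-76) = (I*sqrt(7))*(-76) = -76*I*sqrt(7) ≈ -201.08*I)
a*I = -(-19697528)*I*sqrt(7) = 19697528*I*sqrt(7)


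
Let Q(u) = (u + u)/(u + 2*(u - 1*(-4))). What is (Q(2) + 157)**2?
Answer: 1212201/49 ≈ 24739.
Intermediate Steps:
Q(u) = 2*u/(8 + 3*u) (Q(u) = (2*u)/(u + 2*(u + 4)) = (2*u)/(u + 2*(4 + u)) = (2*u)/(u + (8 + 2*u)) = (2*u)/(8 + 3*u) = 2*u/(8 + 3*u))
(Q(2) + 157)**2 = (2*2/(8 + 3*2) + 157)**2 = (2*2/(8 + 6) + 157)**2 = (2*2/14 + 157)**2 = (2*2*(1/14) + 157)**2 = (2/7 + 157)**2 = (1101/7)**2 = 1212201/49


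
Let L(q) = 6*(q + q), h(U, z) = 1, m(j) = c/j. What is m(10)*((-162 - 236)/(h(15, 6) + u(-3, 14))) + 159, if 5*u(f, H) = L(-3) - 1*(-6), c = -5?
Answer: 596/5 ≈ 119.20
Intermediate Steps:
m(j) = -5/j
L(q) = 12*q (L(q) = 6*(2*q) = 12*q)
u(f, H) = -6 (u(f, H) = (12*(-3) - 1*(-6))/5 = (-36 + 6)/5 = (⅕)*(-30) = -6)
m(10)*((-162 - 236)/(h(15, 6) + u(-3, 14))) + 159 = (-5/10)*((-162 - 236)/(1 - 6)) + 159 = (-5*⅒)*(-398/(-5)) + 159 = -(-199)*(-1)/5 + 159 = -½*398/5 + 159 = -199/5 + 159 = 596/5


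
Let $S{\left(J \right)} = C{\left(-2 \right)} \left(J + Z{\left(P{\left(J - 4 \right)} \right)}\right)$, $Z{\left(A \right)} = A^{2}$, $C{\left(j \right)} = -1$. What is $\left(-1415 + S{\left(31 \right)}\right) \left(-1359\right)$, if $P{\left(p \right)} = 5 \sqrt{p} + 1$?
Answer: $2883798 + 40770 \sqrt{3} \approx 2.9544 \cdot 10^{6}$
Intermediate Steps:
$P{\left(p \right)} = 1 + 5 \sqrt{p}$
$S{\left(J \right)} = - J - \left(1 + 5 \sqrt{-4 + J}\right)^{2}$ ($S{\left(J \right)} = - (J + \left(1 + 5 \sqrt{J - 4}\right)^{2}) = - (J + \left(1 + 5 \sqrt{-4 + J}\right)^{2}) = - J - \left(1 + 5 \sqrt{-4 + J}\right)^{2}$)
$\left(-1415 + S{\left(31 \right)}\right) \left(-1359\right) = \left(-1415 - \left(707 + 10 \sqrt{-4 + 31}\right)\right) \left(-1359\right) = \left(-1415 - \left(707 + 30 \sqrt{3}\right)\right) \left(-1359\right) = \left(-2122 - 30 \sqrt{3}\right) \left(-1359\right) = 2883798 + 40770 \sqrt{3}$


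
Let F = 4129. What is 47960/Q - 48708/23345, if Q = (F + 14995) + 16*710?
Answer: -91297118/177912245 ≈ -0.51316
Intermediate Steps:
Q = 30484 (Q = (4129 + 14995) + 16*710 = 19124 + 11360 = 30484)
47960/Q - 48708/23345 = 47960/30484 - 48708/23345 = 47960*(1/30484) - 48708*1/23345 = 11990/7621 - 48708/23345 = -91297118/177912245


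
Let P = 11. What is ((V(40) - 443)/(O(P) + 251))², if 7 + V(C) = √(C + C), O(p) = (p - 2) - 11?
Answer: 202580/62001 - 400*√5/6889 ≈ 3.1375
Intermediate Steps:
O(p) = -13 + p (O(p) = (-2 + p) - 11 = -13 + p)
V(C) = -7 + √2*√C (V(C) = -7 + √(C + C) = -7 + √(2*C) = -7 + √2*√C)
((V(40) - 443)/(O(P) + 251))² = (((-7 + √2*√40) - 443)/((-13 + 11) + 251))² = (((-7 + √2*(2*√10)) - 443)/(-2 + 251))² = (((-7 + 4*√5) - 443)/249)² = ((-450 + 4*√5)*(1/249))² = (-150/83 + 4*√5/249)²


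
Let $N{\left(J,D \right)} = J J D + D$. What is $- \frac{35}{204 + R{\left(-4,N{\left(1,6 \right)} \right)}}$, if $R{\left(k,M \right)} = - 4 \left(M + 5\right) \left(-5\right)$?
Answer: $- \frac{35}{544} \approx -0.064338$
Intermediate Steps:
$N{\left(J,D \right)} = D + D J^{2}$ ($N{\left(J,D \right)} = J^{2} D + D = D J^{2} + D = D + D J^{2}$)
$R{\left(k,M \right)} = 100 + 20 M$ ($R{\left(k,M \right)} = - 4 \left(5 + M\right) \left(-5\right) = \left(-20 - 4 M\right) \left(-5\right) = 100 + 20 M$)
$- \frac{35}{204 + R{\left(-4,N{\left(1,6 \right)} \right)}} = - \frac{35}{204 + \left(100 + 20 \cdot 6 \left(1 + 1^{2}\right)\right)} = - \frac{35}{204 + \left(100 + 20 \cdot 6 \left(1 + 1\right)\right)} = - \frac{35}{204 + \left(100 + 20 \cdot 6 \cdot 2\right)} = - \frac{35}{204 + \left(100 + 20 \cdot 12\right)} = - \frac{35}{204 + \left(100 + 240\right)} = - \frac{35}{204 + 340} = - \frac{35}{544}$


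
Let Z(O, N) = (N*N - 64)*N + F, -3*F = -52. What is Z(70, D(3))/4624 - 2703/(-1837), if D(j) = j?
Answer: 36682225/25482864 ≈ 1.4395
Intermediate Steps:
F = 52/3 (F = -⅓*(-52) = 52/3 ≈ 17.333)
Z(O, N) = 52/3 + N*(-64 + N²) (Z(O, N) = (N*N - 64)*N + 52/3 = (N² - 64)*N + 52/3 = (-64 + N²)*N + 52/3 = N*(-64 + N²) + 52/3 = 52/3 + N*(-64 + N²))
Z(70, D(3))/4624 - 2703/(-1837) = (52/3 + 3³ - 64*3)/4624 - 2703/(-1837) = (52/3 + 27 - 192)*(1/4624) - 2703*(-1/1837) = -443/3*1/4624 + 2703/1837 = -443/13872 + 2703/1837 = 36682225/25482864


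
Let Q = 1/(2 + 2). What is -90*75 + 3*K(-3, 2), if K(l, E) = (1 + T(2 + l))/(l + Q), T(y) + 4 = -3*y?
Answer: -6750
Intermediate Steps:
T(y) = -4 - 3*y
Q = ¼ (Q = 1/4 = ¼ ≈ 0.25000)
K(l, E) = (-9 - 3*l)/(¼ + l) (K(l, E) = (1 + (-4 - 3*(2 + l)))/(l + ¼) = (1 + (-4 + (-6 - 3*l)))/(¼ + l) = (1 + (-10 - 3*l))/(¼ + l) = (-9 - 3*l)/(¼ + l))
-90*75 + 3*K(-3, 2) = -90*75 + 3*(12*(-3 - 1*(-3))/(1 + 4*(-3))) = -6750 + 3*(12*(-3 + 3)/(1 - 12)) = -6750 + 3*(12*0/(-11)) = -6750 + 3*(12*(-1/11)*0) = -6750 + 3*0 = -6750 + 0 = -6750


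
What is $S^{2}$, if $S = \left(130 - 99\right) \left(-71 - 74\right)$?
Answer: $20205025$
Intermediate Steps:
$S = -4495$ ($S = 31 \left(-145\right) = -4495$)
$S^{2} = \left(-4495\right)^{2} = 20205025$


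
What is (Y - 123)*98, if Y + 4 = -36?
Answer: -15974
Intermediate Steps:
Y = -40 (Y = -4 - 36 = -40)
(Y - 123)*98 = (-40 - 123)*98 = -163*98 = -15974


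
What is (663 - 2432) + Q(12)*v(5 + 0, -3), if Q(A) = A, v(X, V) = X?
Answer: -1709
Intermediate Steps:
(663 - 2432) + Q(12)*v(5 + 0, -3) = (663 - 2432) + 12*(5 + 0) = -1769 + 12*5 = -1769 + 60 = -1709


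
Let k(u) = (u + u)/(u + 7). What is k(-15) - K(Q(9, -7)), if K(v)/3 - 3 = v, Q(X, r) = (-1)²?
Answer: -33/4 ≈ -8.2500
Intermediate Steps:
Q(X, r) = 1
K(v) = 9 + 3*v
k(u) = 2*u/(7 + u) (k(u) = (2*u)/(7 + u) = 2*u/(7 + u))
k(-15) - K(Q(9, -7)) = 2*(-15)/(7 - 15) - (9 + 3*1) = 2*(-15)/(-8) - (9 + 3) = 2*(-15)*(-⅛) - 1*12 = 15/4 - 12 = -33/4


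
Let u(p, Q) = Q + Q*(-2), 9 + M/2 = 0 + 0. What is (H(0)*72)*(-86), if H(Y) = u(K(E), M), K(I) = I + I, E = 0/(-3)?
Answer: -111456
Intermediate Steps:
E = 0 (E = 0*(-1/3) = 0)
K(I) = 2*I
M = -18 (M = -18 + 2*(0 + 0) = -18 + 2*0 = -18 + 0 = -18)
u(p, Q) = -Q (u(p, Q) = Q - 2*Q = -Q)
H(Y) = 18 (H(Y) = -1*(-18) = 18)
(H(0)*72)*(-86) = (18*72)*(-86) = 1296*(-86) = -111456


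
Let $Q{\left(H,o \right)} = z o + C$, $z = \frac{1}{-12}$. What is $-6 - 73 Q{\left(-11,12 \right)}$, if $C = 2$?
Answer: $-79$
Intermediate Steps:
$z = - \frac{1}{12} \approx -0.083333$
$Q{\left(H,o \right)} = 2 - \frac{o}{12}$ ($Q{\left(H,o \right)} = - \frac{o}{12} + 2 = 2 - \frac{o}{12}$)
$-6 - 73 Q{\left(-11,12 \right)} = -6 - 73 \left(2 - 1\right) = -6 - 73 = -79$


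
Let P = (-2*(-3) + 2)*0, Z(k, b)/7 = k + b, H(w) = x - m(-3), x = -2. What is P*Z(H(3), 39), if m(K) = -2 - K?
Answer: 0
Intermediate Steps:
H(w) = -3 (H(w) = -2 - (-2 - 1*(-3)) = -2 - (-2 + 3) = -2 - 1*1 = -2 - 1 = -3)
Z(k, b) = 7*b + 7*k (Z(k, b) = 7*(k + b) = 7*(b + k) = 7*b + 7*k)
P = 0 (P = (6 + 2)*0 = 8*0 = 0)
P*Z(H(3), 39) = 0*(7*39 + 7*(-3)) = 0*(273 - 21) = 0*252 = 0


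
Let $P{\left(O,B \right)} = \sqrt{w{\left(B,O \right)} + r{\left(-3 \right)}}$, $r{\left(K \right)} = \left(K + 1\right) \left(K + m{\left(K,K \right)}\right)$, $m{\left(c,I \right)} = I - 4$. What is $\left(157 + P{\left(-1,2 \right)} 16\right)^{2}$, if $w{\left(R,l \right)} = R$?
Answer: $30281 + 5024 \sqrt{22} \approx 53846.0$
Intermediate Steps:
$m{\left(c,I \right)} = -4 + I$
$r{\left(K \right)} = \left(1 + K\right) \left(-4 + 2 K\right)$ ($r{\left(K \right)} = \left(K + 1\right) \left(K + \left(-4 + K\right)\right) = \left(1 + K\right) \left(-4 + 2 K\right)$)
$P{\left(O,B \right)} = \sqrt{20 + B}$ ($P{\left(O,B \right)} = \sqrt{B - \left(-2 - 18\right)} = \sqrt{B + \left(-4 + 6 + 2 \cdot 9\right)} = \sqrt{B + \left(-4 + 6 + 18\right)} = \sqrt{B + 20} = \sqrt{20 + B}$)
$\left(157 + P{\left(-1,2 \right)} 16\right)^{2} = \left(157 + \sqrt{20 + 2} \cdot 16\right)^{2} = \left(157 + \sqrt{22} \cdot 16\right)^{2} = \left(157 + 16 \sqrt{22}\right)^{2}$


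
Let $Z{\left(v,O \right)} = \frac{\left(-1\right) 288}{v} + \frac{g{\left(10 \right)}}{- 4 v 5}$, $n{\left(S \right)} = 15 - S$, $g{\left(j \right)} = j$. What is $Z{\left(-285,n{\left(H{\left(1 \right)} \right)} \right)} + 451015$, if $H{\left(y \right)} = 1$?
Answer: $\frac{257079127}{570} \approx 4.5102 \cdot 10^{5}$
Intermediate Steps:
$Z{\left(v,O \right)} = - \frac{577}{2 v}$ ($Z{\left(v,O \right)} = \frac{\left(-1\right) 288}{v} + \frac{10}{- 4 v 5} = - \frac{288}{v} + \frac{10}{\left(-20\right) v} = - \frac{288}{v} + 10 \left(- \frac{1}{20 v}\right) = - \frac{288}{v} - \frac{1}{2 v} = - \frac{577}{2 v}$)
$Z{\left(-285,n{\left(H{\left(1 \right)} \right)} \right)} + 451015 = - \frac{577}{2 \left(-285\right)} + 451015 = \left(- \frac{577}{2}\right) \left(- \frac{1}{285}\right) + 451015 = \frac{577}{570} + 451015 = \frac{257079127}{570}$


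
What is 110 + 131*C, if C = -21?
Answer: -2641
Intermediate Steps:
110 + 131*C = 110 + 131*(-21) = 110 - 2751 = -2641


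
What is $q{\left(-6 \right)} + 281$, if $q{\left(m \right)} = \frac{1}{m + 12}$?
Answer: $\frac{1687}{6} \approx 281.17$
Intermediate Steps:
$q{\left(m \right)} = \frac{1}{12 + m}$
$q{\left(-6 \right)} + 281 = \frac{1}{12 - 6} + 281 = \frac{1}{6} + 281 = \frac{1687}{6}$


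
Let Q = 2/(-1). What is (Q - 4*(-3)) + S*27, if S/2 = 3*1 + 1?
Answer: 226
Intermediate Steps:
Q = -2 (Q = 2*(-1) = -2)
S = 8 (S = 2*(3*1 + 1) = 2*(3 + 1) = 2*4 = 8)
(Q - 4*(-3)) + S*27 = (-2 - 4*(-3)) + 8*27 = (-2 - 4*(-3)) + 216 = (-2 + 12) + 216 = 10 + 216 = 226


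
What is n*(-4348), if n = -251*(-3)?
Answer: -3274044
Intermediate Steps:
n = 753
n*(-4348) = 753*(-4348) = -3274044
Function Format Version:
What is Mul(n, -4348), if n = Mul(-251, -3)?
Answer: -3274044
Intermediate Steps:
n = 753
Mul(n, -4348) = Mul(753, -4348) = -3274044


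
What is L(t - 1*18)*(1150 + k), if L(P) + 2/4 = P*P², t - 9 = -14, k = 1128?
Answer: -27717565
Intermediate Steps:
t = -5 (t = 9 - 14 = -5)
L(P) = -½ + P³ (L(P) = -½ + P*P² = -½ + P³)
L(t - 1*18)*(1150 + k) = (-½ + (-5 - 1*18)³)*(1150 + 1128) = (-½ + (-5 - 18)³)*2278 = (-½ + (-23)³)*2278 = (-½ - 12167)*2278 = -24335/2*2278 = -27717565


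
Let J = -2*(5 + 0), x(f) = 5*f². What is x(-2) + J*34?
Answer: -320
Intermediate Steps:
J = -10 (J = -2*5 = -10)
x(-2) + J*34 = 5*(-2)² - 10*34 = 5*4 - 340 = 20 - 340 = -320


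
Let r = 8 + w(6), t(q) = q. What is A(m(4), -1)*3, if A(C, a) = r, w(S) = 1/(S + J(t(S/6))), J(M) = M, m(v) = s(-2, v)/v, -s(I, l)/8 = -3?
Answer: 171/7 ≈ 24.429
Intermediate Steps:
s(I, l) = 24 (s(I, l) = -8*(-3) = 24)
m(v) = 24/v
w(S) = 6/(7*S) (w(S) = 1/(S + S/6) = 1/(7*S/6) = 6/(7*S))
r = 57/7 (r = 8 + (6/7)/6 = 8 + (6/7)*(⅙) = 8 + ⅐ = 57/7 ≈ 8.1429)
A(C, a) = 57/7
A(m(4), -1)*3 = (57/7)*3 = 171/7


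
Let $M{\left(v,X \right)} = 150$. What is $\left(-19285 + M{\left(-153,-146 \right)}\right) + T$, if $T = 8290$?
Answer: $-10845$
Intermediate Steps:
$\left(-19285 + M{\left(-153,-146 \right)}\right) + T = \left(-19285 + 150\right) + 8290 = -19135 + 8290 = -10845$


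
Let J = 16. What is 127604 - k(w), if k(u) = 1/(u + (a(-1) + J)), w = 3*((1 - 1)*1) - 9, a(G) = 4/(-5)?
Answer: 3955719/31 ≈ 1.2760e+5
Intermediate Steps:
a(G) = -4/5 (a(G) = 4*(-1/5) = -4/5)
w = -9 (w = 3*(0*1) - 9 = 3*0 - 9 = 0 - 9 = -9)
k(u) = 1/(76/5 + u) (k(u) = 1/(u + (-4/5 + 16)) = 1/(u + 76/5) = 1/(76/5 + u))
127604 - k(w) = 127604 - 5/(76 + 5*(-9)) = 127604 - 5/(76 - 45) = 127604 - 5/31 = 3955719/31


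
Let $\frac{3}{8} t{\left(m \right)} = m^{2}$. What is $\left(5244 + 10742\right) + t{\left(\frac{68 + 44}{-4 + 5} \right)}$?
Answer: $\frac{148310}{3} \approx 49437.0$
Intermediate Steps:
$t{\left(m \right)} = \frac{8 m^{2}}{3}$
$\left(5244 + 10742\right) + t{\left(\frac{68 + 44}{-4 + 5} \right)} = \left(5244 + 10742\right) + \frac{8 \left(\frac{68 + 44}{-4 + 5}\right)^{2}}{3} = 15986 + \frac{8 \left(\frac{112}{1}\right)^{2}}{3} = 15986 + \frac{8 \left(112 \cdot 1\right)^{2}}{3} = 15986 + \frac{8 \cdot 112^{2}}{3} = 15986 + \frac{8}{3} \cdot 12544 = 15986 + \frac{100352}{3} = \frac{148310}{3}$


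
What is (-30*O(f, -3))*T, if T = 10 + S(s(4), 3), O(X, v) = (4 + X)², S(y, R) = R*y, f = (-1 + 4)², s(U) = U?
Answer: -111540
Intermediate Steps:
f = 9 (f = 3² = 9)
T = 22 (T = 10 + 3*4 = 10 + 12 = 22)
(-30*O(f, -3))*T = -30*(4 + 9)²*22 = -30*13²*22 = -30*169*22 = -5070*22 = -111540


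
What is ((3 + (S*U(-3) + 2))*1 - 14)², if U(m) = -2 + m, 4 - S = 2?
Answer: 361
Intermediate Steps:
S = 2 (S = 4 - 1*2 = 4 - 2 = 2)
((3 + (S*U(-3) + 2))*1 - 14)² = ((3 + (2*(-2 - 3) + 2))*1 - 14)² = ((3 + (2*(-5) + 2))*1 - 14)² = ((3 + (-10 + 2))*1 - 14)² = ((3 - 8)*1 - 14)² = (-5*1 - 14)² = (-5 - 14)² = (-19)² = 361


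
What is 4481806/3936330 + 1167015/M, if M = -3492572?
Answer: 5529636995041/6873957970380 ≈ 0.80443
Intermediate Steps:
4481806/3936330 + 1167015/M = 4481806/3936330 + 1167015/(-3492572) = 4481806*(1/3936330) + 1167015*(-1/3492572) = 2240903/1968165 - 1167015/3492572 = 5529636995041/6873957970380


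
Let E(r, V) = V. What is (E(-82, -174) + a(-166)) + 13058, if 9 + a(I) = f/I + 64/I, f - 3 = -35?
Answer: 1068609/83 ≈ 12875.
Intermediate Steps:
f = -32 (f = 3 - 35 = -32)
a(I) = -9 + 32/I (a(I) = -9 + (-32/I + 64/I) = -9 + 32/I)
(E(-82, -174) + a(-166)) + 13058 = (-174 + (-9 + 32/(-166))) + 13058 = (-174 + (-9 + 32*(-1/166))) + 13058 = (-174 + (-9 - 16/83)) + 13058 = (-174 - 763/83) + 13058 = -15205/83 + 13058 = 1068609/83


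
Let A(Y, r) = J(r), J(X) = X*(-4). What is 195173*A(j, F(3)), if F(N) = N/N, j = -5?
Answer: -780692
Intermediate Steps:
J(X) = -4*X
F(N) = 1
A(Y, r) = -4*r
195173*A(j, F(3)) = 195173*(-4*1) = 195173*(-4) = -780692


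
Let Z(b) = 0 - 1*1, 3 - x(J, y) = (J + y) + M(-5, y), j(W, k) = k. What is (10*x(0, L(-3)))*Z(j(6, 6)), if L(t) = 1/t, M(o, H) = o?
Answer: -250/3 ≈ -83.333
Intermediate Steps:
x(J, y) = 8 - J - y (x(J, y) = 3 - ((J + y) - 5) = 3 - (-5 + J + y) = 3 + (5 - J - y) = 8 - J - y)
Z(b) = -1 (Z(b) = 0 - 1 = -1)
(10*x(0, L(-3)))*Z(j(6, 6)) = (10*(8 - 1*0 - 1/(-3)))*(-1) = (10*(8 + 0 - 1*(-1/3)))*(-1) = (10*(8 + 0 + 1/3))*(-1) = (10*(25/3))*(-1) = (250/3)*(-1) = -250/3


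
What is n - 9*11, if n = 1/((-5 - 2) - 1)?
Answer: -793/8 ≈ -99.125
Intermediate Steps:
n = -1/8 (n = 1/(-7 - 1) = 1/(-8) = -1/8 ≈ -0.12500)
n - 9*11 = -1/8 - 9*11 = -1/8 - 99 = -793/8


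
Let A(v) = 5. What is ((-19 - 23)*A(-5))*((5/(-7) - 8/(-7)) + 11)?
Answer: -2400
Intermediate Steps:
((-19 - 23)*A(-5))*((5/(-7) - 8/(-7)) + 11) = ((-19 - 23)*5)*((5/(-7) - 8/(-7)) + 11) = (-42*5)*((5*(-1/7) - 8*(-1/7)) + 11) = -210*((-5/7 + 8/7) + 11) = -210*(3/7 + 11) = -210*80/7 = -2400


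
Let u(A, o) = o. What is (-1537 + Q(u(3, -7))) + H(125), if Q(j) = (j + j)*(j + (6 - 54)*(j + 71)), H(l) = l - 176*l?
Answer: 19694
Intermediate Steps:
H(l) = -175*l
Q(j) = 2*j*(-3408 - 47*j) (Q(j) = (2*j)*(j - 48*(71 + j)) = (2*j)*(j + (-3408 - 48*j)) = (2*j)*(-3408 - 47*j) = 2*j*(-3408 - 47*j))
(-1537 + Q(u(3, -7))) + H(125) = (-1537 - 2*(-7)*(3408 + 47*(-7))) - 175*125 = (-1537 - 2*(-7)*(3408 - 329)) - 21875 = (-1537 - 2*(-7)*3079) - 21875 = (-1537 + 43106) - 21875 = 41569 - 21875 = 19694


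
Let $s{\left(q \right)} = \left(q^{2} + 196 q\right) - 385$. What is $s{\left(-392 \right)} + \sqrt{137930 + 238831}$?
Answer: $76447 + 7 \sqrt{7689} \approx 77061.0$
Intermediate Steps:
$s{\left(q \right)} = -385 + q^{2} + 196 q$
$s{\left(-392 \right)} + \sqrt{137930 + 238831} = \left(-385 + \left(-392\right)^{2} + 196 \left(-392\right)\right) + \sqrt{137930 + 238831} = \left(-385 + 153664 - 76832\right) + \sqrt{376761} = 76447 + 7 \sqrt{7689}$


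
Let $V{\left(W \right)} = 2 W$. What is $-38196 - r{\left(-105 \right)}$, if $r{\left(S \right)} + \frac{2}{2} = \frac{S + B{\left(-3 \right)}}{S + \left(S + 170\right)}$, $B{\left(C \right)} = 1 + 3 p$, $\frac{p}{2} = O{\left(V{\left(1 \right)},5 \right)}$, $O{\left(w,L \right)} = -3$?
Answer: $- \frac{763961}{20} \approx -38198.0$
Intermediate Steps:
$p = -6$ ($p = 2 \left(-3\right) = -6$)
$B{\left(C \right)} = -17$ ($B{\left(C \right)} = 1 + 3 \left(-6\right) = 1 - 18 = -17$)
$r{\left(S \right)} = -1 + \frac{-17 + S}{170 + 2 S}$ ($r{\left(S \right)} = -1 + \frac{S - 17}{S + \left(S + 170\right)} = -1 + \frac{-17 + S}{S + \left(170 + S\right)} = -1 + \frac{-17 + S}{170 + 2 S}$)
$-38196 - r{\left(-105 \right)} = -38196 - \frac{-187 - -105}{2 \left(85 - 105\right)} = -38196 - \frac{-187 + 105}{2 \left(-20\right)} = -38196 - \frac{1}{2} \left(- \frac{1}{20}\right) \left(-82\right) = -38196 - \frac{41}{20} = - \frac{763961}{20}$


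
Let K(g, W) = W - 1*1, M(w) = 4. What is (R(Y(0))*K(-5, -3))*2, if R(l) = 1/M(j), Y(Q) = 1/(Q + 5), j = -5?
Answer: -2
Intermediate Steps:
Y(Q) = 1/(5 + Q)
K(g, W) = -1 + W (K(g, W) = W - 1 = -1 + W)
R(l) = 1/4
(R(Y(0))*K(-5, -3))*2 = ((-1 - 3)/4)*2 = ((1/4)*(-4))*2 = -1*2 = -2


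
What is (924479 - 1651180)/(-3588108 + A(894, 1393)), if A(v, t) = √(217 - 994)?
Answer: 869160557236/4291506340147 + 726701*I*√777/12874519020441 ≈ 0.20253 + 1.5734e-6*I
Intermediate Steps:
A(v, t) = I*√777 (A(v, t) = √(-777) = I*√777)
(924479 - 1651180)/(-3588108 + A(894, 1393)) = (924479 - 1651180)/(-3588108 + I*√777) = -726701/(-3588108 + I*√777)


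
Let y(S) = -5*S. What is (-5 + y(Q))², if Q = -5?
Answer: 400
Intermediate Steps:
(-5 + y(Q))² = (-5 - 5*(-5))² = (-5 + 25)² = 20² = 400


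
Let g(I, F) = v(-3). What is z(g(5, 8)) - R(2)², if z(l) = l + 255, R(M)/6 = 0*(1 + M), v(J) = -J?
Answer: 258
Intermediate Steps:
g(I, F) = 3 (g(I, F) = -1*(-3) = 3)
R(M) = 0 (R(M) = 6*(0*(1 + M)) = 6*0 = 0)
z(l) = 255 + l
z(g(5, 8)) - R(2)² = (255 + 3) - 1*0² = 258 - 1*0 = 258 + 0 = 258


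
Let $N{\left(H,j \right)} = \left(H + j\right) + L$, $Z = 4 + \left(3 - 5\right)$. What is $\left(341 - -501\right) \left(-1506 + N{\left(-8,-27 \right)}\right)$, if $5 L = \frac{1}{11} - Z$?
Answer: $- \frac{71381392}{55} \approx -1.2978 \cdot 10^{6}$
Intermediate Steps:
$Z = 2$ ($Z = 4 - 2 = 2$)
$L = - \frac{21}{55}$ ($L = \frac{\frac{1}{11} - 2}{5} = \frac{1}{5} \left(- \frac{21}{11}\right) = - \frac{21}{55} \approx -0.38182$)
$N{\left(H,j \right)} = - \frac{21}{55} + H + j$ ($N{\left(H,j \right)} = \left(H + j\right) - \frac{21}{55} = - \frac{21}{55} + H + j$)
$\left(341 - -501\right) \left(-1506 + N{\left(-8,-27 \right)}\right) = \left(341 - -501\right) \left(-1506 - \frac{1946}{55}\right) = \left(341 + 501\right) \left(-1506 - \frac{1946}{55}\right) = 842 \left(- \frac{84776}{55}\right) = - \frac{71381392}{55}$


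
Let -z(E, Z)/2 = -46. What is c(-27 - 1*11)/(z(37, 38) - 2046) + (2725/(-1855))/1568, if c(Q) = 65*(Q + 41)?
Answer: -57250945/568348256 ≈ -0.10073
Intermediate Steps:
c(Q) = 2665 + 65*Q (c(Q) = 65*(41 + Q) = 2665 + 65*Q)
z(E, Z) = 92 (z(E, Z) = -2*(-46) = 92)
c(-27 - 1*11)/(z(37, 38) - 2046) + (2725/(-1855))/1568 = (2665 + 65*(-27 - 1*11))/(92 - 2046) + (2725/(-1855))/1568 = (2665 + 65*(-27 - 11))/(-1954) + (2725*(-1/1855))*(1/1568) = (2665 + 65*(-38))*(-1/1954) - 545/371*1/1568 = (2665 - 2470)*(-1/1954) - 545/581728 = 195*(-1/1954) - 545/581728 = -195/1954 - 545/581728 = -57250945/568348256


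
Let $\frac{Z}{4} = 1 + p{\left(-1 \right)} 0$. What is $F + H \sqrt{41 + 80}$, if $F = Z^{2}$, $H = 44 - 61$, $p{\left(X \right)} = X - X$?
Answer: $-171$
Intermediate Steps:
$p{\left(X \right)} = 0$
$Z = 4$ ($Z = 4 \left(1 + 0 \cdot 0\right) = 4 \left(1 + 0\right) = 4 \cdot 1 = 4$)
$H = -17$
$F = 16$ ($F = 4^{2} = 16$)
$F + H \sqrt{41 + 80} = 16 - 17 \sqrt{41 + 80} = 16 - 17 \sqrt{121} = 16 - 187 = -171$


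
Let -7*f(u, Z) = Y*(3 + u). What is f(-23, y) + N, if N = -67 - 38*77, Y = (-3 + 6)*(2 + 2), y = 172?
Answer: -20711/7 ≈ -2958.7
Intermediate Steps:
Y = 12 (Y = 3*4 = 12)
N = -2993 (N = -67 - 2926 = -2993)
f(u, Z) = -36/7 - 12*u/7 (f(u, Z) = -12*(3 + u)/7 = -(36 + 12*u)/7 = -36/7 - 12*u/7)
f(-23, y) + N = (-36/7 - 12/7*(-23)) - 2993 = (-36/7 + 276/7) - 2993 = 240/7 - 2993 = -20711/7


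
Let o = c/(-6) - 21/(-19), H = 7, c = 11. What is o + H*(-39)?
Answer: -31205/114 ≈ -273.73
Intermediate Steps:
o = -83/114 (o = 11/(-6) - 21/(-19) = 11*(-1/6) - 21*(-1/19) = -11/6 + 21/19 = -83/114 ≈ -0.72807)
o + H*(-39) = -83/114 + 7*(-39) = -83/114 - 273 = -31205/114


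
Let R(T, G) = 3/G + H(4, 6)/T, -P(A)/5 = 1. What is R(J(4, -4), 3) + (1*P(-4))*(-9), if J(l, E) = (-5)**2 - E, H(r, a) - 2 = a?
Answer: 1342/29 ≈ 46.276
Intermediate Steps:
H(r, a) = 2 + a
J(l, E) = 25 - E
P(A) = -5 (P(A) = -5*1 = -5)
R(T, G) = 3/G + 8/T (R(T, G) = 3/G + (2 + 6)/T = 3/G + 8/T)
R(J(4, -4), 3) + (1*P(-4))*(-9) = (3/3 + 8/(25 - 1*(-4))) + (1*(-5))*(-9) = (3*(1/3) + 8/(25 + 4)) - 5*(-9) = (1 + 8/29) + 45 = 37/29 + 45 = 1342/29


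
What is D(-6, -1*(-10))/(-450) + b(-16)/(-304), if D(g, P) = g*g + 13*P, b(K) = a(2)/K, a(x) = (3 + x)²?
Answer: -398087/1094400 ≈ -0.36375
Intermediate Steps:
b(K) = 25/K (b(K) = (3 + 2)²/K = 5²/K = 25/K)
D(g, P) = g² + 13*P
D(-6, -1*(-10))/(-450) + b(-16)/(-304) = ((-6)² + 13*(-1*(-10)))/(-450) + (25/(-16))/(-304) = (36 + 13*10)*(-1/450) + (25*(-1/16))*(-1/304) = (36 + 130)*(-1/450) - 25/16*(-1/304) = 166*(-1/450) + 25/4864 = -83/225 + 25/4864 = -398087/1094400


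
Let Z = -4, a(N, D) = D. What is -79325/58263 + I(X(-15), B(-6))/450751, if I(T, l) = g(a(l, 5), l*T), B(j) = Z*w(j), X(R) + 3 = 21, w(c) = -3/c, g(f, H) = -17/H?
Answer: -429069546743/315145266156 ≈ -1.3615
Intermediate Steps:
X(R) = 18 (X(R) = -3 + 21 = 18)
B(j) = 12/j (B(j) = -(-12)/j = 12/j)
I(T, l) = -17/(T*l) (I(T, l) = -17*1/(T*l) = -17/(T*l))
-79325/58263 + I(X(-15), B(-6))/450751 = -79325/58263 - 17/(18*12/(-6))/450751 = -79325*1/58263 - 17*1/18/12*(-⅙)*(1/450751) = -79325/58263 - 17*1/18/(-2)*(1/450751) = -79325/58263 - 17*1/18*(-½)*(1/450751) = -79325/58263 + (17/36)*(1/450751) = -79325/58263 + 17/16227036 = -429069546743/315145266156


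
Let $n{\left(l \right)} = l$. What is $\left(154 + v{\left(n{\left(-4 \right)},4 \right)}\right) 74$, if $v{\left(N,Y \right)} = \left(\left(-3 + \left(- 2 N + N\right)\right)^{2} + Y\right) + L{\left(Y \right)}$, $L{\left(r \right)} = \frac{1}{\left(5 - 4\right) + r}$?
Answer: $\frac{58904}{5} \approx 11781.0$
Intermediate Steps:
$L{\left(r \right)} = \frac{1}{1 + r}$ ($L{\left(r \right)} = \frac{1}{\left(5 - 4\right) + r} = \frac{1}{1 + r}$)
$v{\left(N,Y \right)} = Y + \frac{1}{1 + Y} + \left(-3 - N\right)^{2}$ ($v{\left(N,Y \right)} = \left(\left(-3 + \left(- 2 N + N\right)\right)^{2} + Y\right) + \frac{1}{1 + Y} = \left(\left(-3 - N\right)^{2} + Y\right) + \frac{1}{1 + Y} = \left(Y + \left(-3 - N\right)^{2}\right) + \frac{1}{1 + Y} = Y + \frac{1}{1 + Y} + \left(-3 - N\right)^{2}$)
$\left(154 + v{\left(n{\left(-4 \right)},4 \right)}\right) 74 = \left(154 + \frac{1 + \left(1 + 4\right) \left(4 + \left(3 - 4\right)^{2}\right)}{1 + 4}\right) 74 = \left(154 + \frac{1 + 5 \left(4 + \left(-1\right)^{2}\right)}{5}\right) 74 = \left(154 + \frac{1 + 5 \left(4 + 1\right)}{5}\right) 74 = \left(154 + \frac{1 + 5 \cdot 5}{5}\right) 74 = \left(154 + \frac{1 + 25}{5}\right) 74 = \left(154 + \frac{1}{5} \cdot 26\right) 74 = \left(154 + \frac{26}{5}\right) 74 = \frac{796}{5} \cdot 74 = \frac{58904}{5}$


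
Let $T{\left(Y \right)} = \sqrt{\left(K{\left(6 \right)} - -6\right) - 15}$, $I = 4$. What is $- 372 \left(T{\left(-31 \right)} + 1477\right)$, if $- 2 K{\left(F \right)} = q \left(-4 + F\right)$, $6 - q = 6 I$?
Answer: $-550560$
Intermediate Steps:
$q = -18$ ($q = 6 - 6 \cdot 4 = 6 - 24 = -18$)
$K{\left(F \right)} = -36 + 9 F$ ($K{\left(F \right)} = - \frac{\left(-18\right) \left(-4 + F\right)}{2} = - \frac{72 - 18 F}{2} = -36 + 9 F$)
$T{\left(Y \right)} = 3$ ($T{\left(Y \right)} = \sqrt{\left(\left(-36 + 9 \cdot 6\right) - -6\right) - 15} = \sqrt{\left(\left(-36 + 54\right) + 6\right) - 15} = \sqrt{\left(18 + 6\right) - 15} = \sqrt{24 - 15} = \sqrt{9} = 3$)
$- 372 \left(T{\left(-31 \right)} + 1477\right) = - 372 \left(3 + 1477\right) = \left(-372\right) 1480 = -550560$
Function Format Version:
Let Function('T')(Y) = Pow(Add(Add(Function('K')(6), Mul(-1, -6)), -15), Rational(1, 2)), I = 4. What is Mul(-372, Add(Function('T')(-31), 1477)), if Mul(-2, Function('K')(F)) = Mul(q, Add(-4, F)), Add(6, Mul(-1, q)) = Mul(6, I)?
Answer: -550560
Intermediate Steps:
q = -18 (q = Add(6, Mul(-1, Mul(6, 4))) = Add(6, Mul(-1, 24)) = Add(6, -24) = -18)
Function('K')(F) = Add(-36, Mul(9, F)) (Function('K')(F) = Mul(Rational(-1, 2), Mul(-18, Add(-4, F))) = Mul(Rational(-1, 2), Add(72, Mul(-18, F))) = Add(-36, Mul(9, F)))
Function('T')(Y) = 3 (Function('T')(Y) = Pow(Add(Add(Add(-36, Mul(9, 6)), Mul(-1, -6)), -15), Rational(1, 2)) = Pow(Add(Add(Add(-36, 54), 6), -15), Rational(1, 2)) = Pow(Add(Add(18, 6), -15), Rational(1, 2)) = Pow(Add(24, -15), Rational(1, 2)) = Pow(9, Rational(1, 2)) = 3)
Mul(-372, Add(Function('T')(-31), 1477)) = Mul(-372, Add(3, 1477)) = Mul(-372, 1480) = -550560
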